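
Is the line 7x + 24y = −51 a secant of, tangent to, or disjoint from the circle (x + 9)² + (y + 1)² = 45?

Centre (−9, −1), r² = 45. Distance² from centre to line = (−36)²/625 = 1296/625.
Since d² < r², the line cuts the circle twice.

secant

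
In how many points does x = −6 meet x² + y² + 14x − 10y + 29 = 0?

Centre (−7, 5), r² = 45. Distance² from centre to line = (−1)² = 1.
Since d² < r², the line cuts the circle twice.

2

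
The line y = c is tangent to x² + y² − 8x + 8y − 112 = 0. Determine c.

For a tangent, require d(centre, line) = r = 12.
|0·4 + 1·(−4) − c| / √1 = 12
|c − (−4)| = 12, so c = 8 or c = −16.

c = −16 or c = 8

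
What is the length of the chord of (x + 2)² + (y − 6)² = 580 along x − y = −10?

The distance from (−2, 6) to the line is 2/√2, and r² = 580.
Chord = 2√(r² − d²) = 2·√(578) = 34√2.

34√2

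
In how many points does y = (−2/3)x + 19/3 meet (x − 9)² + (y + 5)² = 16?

0

Substituting the line into the circle gives 13x² − 298x + 1741 = 0.
Δ = 88804 − 90532 = −1728.
No real roots: the line does not meet the circle.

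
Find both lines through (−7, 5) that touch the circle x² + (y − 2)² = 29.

2x − 5y = −39 and 5x + 2y = −25

Let a tangent through (−7, 5) have slope m. Its distance from (0, 2) must equal √29:
(7m − (−3))² = 29(m² + 1)
10m² + 21m − 10 = 0, so m = 2/5 or m = −5/2.
Through (−7, 5) these give 2x − 5y = −39 and 5x + 2y = −25.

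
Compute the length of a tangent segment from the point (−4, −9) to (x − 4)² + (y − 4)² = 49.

Centre (4, 4), r² = 49. |PO|² = (−8)² + (−13)² = 233.
The tangent meets the radius at right angles, so tangent² = |PO|² − r² = 233 − 49 = 184.

2√46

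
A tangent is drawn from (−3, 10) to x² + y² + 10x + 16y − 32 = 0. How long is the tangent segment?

3√23

Centre (−5, −8), r² = 121. |PO|² = (2)² + (18)² = 328.
By the tangent–radius right angle, tangent length = √(|PO|² − r²) = √207 = 3√23.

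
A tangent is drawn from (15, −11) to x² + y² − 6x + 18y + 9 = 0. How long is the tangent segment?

With centre O = (3, −9), |OP|² = 148 and r² = 81.
Power of the point: PT² = |PO|² − r² = 67, so PT = √67.

√67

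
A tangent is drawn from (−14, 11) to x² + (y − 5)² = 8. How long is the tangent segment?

Centre (0, 5), r² = 8. |PO|² = (−14)² + (6)² = 232.
The tangent meets the radius at right angles, so tangent² = |PO|² − r² = 232 − 8 = 224.

4√14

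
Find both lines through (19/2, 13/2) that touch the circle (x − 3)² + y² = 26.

Let a tangent through (19/2, 13/2) have slope m. Its distance from (3, 0) must equal √26:
[m·(−13/2) − (−13/2)]² = 26(m² + 1)
5m² − 26m + 5 = 0, so m = 1/5 or m = 5.
Through (19/2, 13/2) these give x − 5y = −23 and 5x − y = 41.

x − 5y = −23 and 5x − y = 41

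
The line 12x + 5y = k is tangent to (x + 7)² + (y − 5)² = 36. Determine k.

k = −137 or k = 19

Tangency holds when the distance from the centre (−7, 5) to the line equals the radius 6:
|12·(−7) + 5·5 − k| / √169 = 6
|k − (−59)| = 6·13, so k = 19 or k = −137.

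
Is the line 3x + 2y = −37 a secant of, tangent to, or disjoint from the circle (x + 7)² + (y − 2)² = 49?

secant

d² = (3·(−7) + 2·2 − (−37))²/13 = 400/13; r² = 49.
Since d² < r², the line cuts the circle twice.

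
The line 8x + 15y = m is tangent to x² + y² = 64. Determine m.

The line touches the circle iff its distance from (0, 0) is 8:
|8·0 + 15·0 − m| / √289 = 8
|m| = 8·17, so m = 136 or m = −136.

m = −136 or m = 136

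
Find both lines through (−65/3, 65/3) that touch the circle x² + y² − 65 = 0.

4x + 7y = 65 and 7x + 4y = −65

Write the tangent as mx − y + (65/3 − m·(−65/3)) = 0 and set its distance from the centre to √65:
[m·(65/3) − (−65/3)]² = 65(m² + 1)
28m² + 65m + 28 = 0, so m = −4/7 or m = −7/4.
Through (−65/3, 65/3) these give 4x + 7y = 65 and 7x + 4y = −65.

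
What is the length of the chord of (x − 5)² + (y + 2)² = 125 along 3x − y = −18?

√10

The distance from (5, −2) to the line is 35/√10, and r² = 125.
Half the chord is √(r² − d²) = √(5/2), so the full chord is √10.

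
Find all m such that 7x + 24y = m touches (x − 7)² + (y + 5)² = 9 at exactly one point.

The line touches the circle iff its distance from (7, −5) is 3:
|7·7 + 24·(−5) − m| / √625 = 3
|m − (−71)| = 3·25, so m = 4 or m = −146.

m = −146 or m = 4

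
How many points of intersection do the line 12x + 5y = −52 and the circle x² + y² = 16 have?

Substituting the line into the circle gives 169x² + 1248x + 2304 = 0.
Δ = 1557504 − 1557504 = 0.
A repeated root: the line is tangent.

1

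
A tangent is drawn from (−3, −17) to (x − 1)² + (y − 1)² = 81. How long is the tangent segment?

√259

The centre is (1, 1) and r = 9. The square of the distance from P to the centre is 16 + 324 = 340.
By the tangent–radius right angle, tangent length = √(|PO|² − r²) = √259.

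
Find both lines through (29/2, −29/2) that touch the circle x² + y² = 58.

Write the tangent as mx − y + (−29/2 − m·(29/2)) = 0 and set its distance from the centre to √58:
(−29/2m − (29/2))² = 58(m² + 1)
21m² + 58m + 21 = 0, so m = −7/3 or m = −3/7.
Through (29/2, −29/2) these give 7x + 3y = 58 and 3x + 7y = −58.

7x + 3y = 58 and 3x + 7y = −58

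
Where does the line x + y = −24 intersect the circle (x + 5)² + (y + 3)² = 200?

From the line, y = −x − 24. Substituting:
2x² + 52x + 266 = 0  ⟹  x² + 26x + 133 = 0
x = −7 or x = −19, giving (−7, −17) and (−19, −5).

(−19, −5) and (−7, −17)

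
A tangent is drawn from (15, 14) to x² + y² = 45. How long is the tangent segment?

The centre is (0, 0) and r = 3√5. The square of the distance from P to the centre is 225 + 196 = 421.
Power of the point: PT² = |PO|² − r² = 376, so PT = 2√94.

2√94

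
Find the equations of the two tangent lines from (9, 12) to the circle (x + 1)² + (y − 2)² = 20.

2x − y = 6 and x − 2y = −15

Let a tangent through (9, 12) have slope m. Its distance from (−1, 2) must equal 2√5:
(−10m − (−10))² = 20(m² + 1)
2m² − 5m + 2 = 0, so m = 2 or m = 1/2.
With m = 2: 2x − y = 6. With m = 1/2: x − 2y = −15.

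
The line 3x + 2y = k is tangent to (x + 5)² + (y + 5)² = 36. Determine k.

Tangency holds when the distance from the centre (−5, −5) to the line equals the radius 6:
|3·(−5) + 2·(−5) − k| / √13 = 6
|k − (−25)| = 6√13.

k = −25 ± 6√13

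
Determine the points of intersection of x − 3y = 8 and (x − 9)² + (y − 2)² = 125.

(−1, −3) and (20, 4)

Substitute y = (−8 + x)/3:
10x² − 190x − 200 = 0  ⟹  x² − 19x − 20 = 0
x = 20 or x = −1, giving (20, 4) and (−1, −3).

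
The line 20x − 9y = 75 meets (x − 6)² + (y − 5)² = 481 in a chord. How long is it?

Express y = (−75 + 20x)/9 and substitute into the circle:
481x² − 5772x − 21645 = 0  ⟹  x² − 12x − 45 = 0
x = 15 or x = −3, giving (15, 25) and (−3, −15).
|(15, 25) − (−3, −15)| = √((18)² + (40)²) = 2√481.

2√481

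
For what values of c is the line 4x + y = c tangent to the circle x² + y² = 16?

c = ±4√17

The line touches the circle iff its distance from (0, 0) is 4:
|4·0 + 1·0 − c| / √17 = 4
|c| = 4√17.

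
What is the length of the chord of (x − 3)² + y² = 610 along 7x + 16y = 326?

Centre (3, 0), r² = 610. Perpendicular distance d from centre to line = |−305| / √305 = 305/√305.
Half the chord is √(r² − d²) = √(305), so the full chord is 2√305.

2√305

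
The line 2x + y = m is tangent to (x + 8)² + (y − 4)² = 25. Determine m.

m = −12 ± 5√5

The line touches the circle iff its distance from (−8, 4) is 5:
|2·(−8) + 1·4 − m| / √5 = 5
|m − (−12)| = 5√5.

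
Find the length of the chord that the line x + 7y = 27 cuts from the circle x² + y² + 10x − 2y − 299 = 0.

25√2

Express y = (27 − x)/7 and substitute into the circle:
50x² + 450x − 14300 = 0  ⟹  x² + 9x − 286 = 0
x = 13 or x = −22, giving (13, 2) and (−22, 7).
|(13, 2) − (−22, 7)| = √((35)² + (−5)²) = 25√2.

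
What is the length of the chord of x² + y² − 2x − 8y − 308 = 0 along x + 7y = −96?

5√2

The distance from (1, 4) to the line is 125/√50, and r² = 325.
Chord = 2√(r² − d²) = 2·√(25/2) = 5√2.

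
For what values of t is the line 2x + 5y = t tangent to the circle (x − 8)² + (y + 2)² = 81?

The line touches the circle iff its distance from (8, −2) is 9:
|2·8 + 5·(−2) − t| / √29 = 9
|t − (6)| = 9√29.

t = 6 ± 9√29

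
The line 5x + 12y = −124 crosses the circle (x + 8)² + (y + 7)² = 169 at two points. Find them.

Substitute y = (−124 − 5x)/12:
169x² + 2704x − 13520 = 0  ⟹  x² + 16x − 80 = 0
x = 4 or x = −20, giving (4, −12) and (−20, −2).

(−20, −2) and (4, −12)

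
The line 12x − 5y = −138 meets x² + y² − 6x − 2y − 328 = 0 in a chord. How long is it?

The distance from (3, 1) to the line is 169/√169, and r² = 338.
Chord = 2√(r² − d²) = 2·√(169) = 26.

26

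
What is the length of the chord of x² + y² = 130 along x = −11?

Centre (0, 0), r² = 130. Perpendicular distance d from centre to line = |11| / √1 = 11.
Chord = 2√(r² − d²) = 2·√(9) = 6.

6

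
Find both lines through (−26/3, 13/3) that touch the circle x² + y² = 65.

4x − 7y = −65 and 8x + y = −65

A line y − (13/3) = m(x − (−26/3)) is tangent when its distance from (0, 0) is √65:
(26/3m − (−13/3))² = 65(m² + 1)
7m² + 52m − 32 = 0, so m = 4/7 or m = −8.
With m = 4/7: 4x − 7y = −65. With m = −8: 8x + y = −65.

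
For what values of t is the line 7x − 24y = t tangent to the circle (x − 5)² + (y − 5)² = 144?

t = −385 or t = 215

Tangency holds when the distance from the centre (5, 5) to the line equals the radius 12:
|7·5 − 24·5 − t| / √625 = 12
|t − (−85)| = 12·25, so t = 215 or t = −385.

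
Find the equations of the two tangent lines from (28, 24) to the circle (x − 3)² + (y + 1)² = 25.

Let a tangent through (28, 24) have slope m. Its distance from (3, −1) must equal 5:
(−25m − (−25))² = 25(m² + 1)
12m² − 25m + 12 = 0, so m = 3/4 or m = 4/3.
With m = 3/4: 3x − 4y = −12. With m = 4/3: 4x − 3y = 40.

3x − 4y = −12 and 4x − 3y = 40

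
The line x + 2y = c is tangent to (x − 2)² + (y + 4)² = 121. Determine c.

The line touches the circle iff its distance from (2, −4) is 11:
|1·2 + 2·(−4) − c| / √5 = 11
|c − (−6)| = 11√5.

c = −6 ± 11√5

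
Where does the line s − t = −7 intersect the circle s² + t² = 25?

(−4, 3) and (−3, 4)

Substitute t = s + 7:
2s² + 14s + 24 = 0  ⟹  s² + 7s + 12 = 0
s = −3 or s = −4, giving (−3, 4) and (−4, 3).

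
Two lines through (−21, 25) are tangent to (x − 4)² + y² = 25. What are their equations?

A line y − (25) = m(x − (−21)) is tangent when its distance from (4, 0) is 5:
(25m − (−25))² = 25(m² + 1)
12m² + 25m + 12 = 0, so m = −4/3 or m = −3/4.
Through (−21, 25) these give 4x + 3y = −9 and 3x + 4y = 37.

4x + 3y = −9 and 3x + 4y = 37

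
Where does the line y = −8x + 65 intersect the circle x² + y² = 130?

Substitute y = −8x + 65:
65x² − 1040x + 4095 = 0  ⟹  x² − 16x + 63 = 0
x = 9 or x = 7, giving (9, −7) and (7, 9).

(7, 9) and (9, −7)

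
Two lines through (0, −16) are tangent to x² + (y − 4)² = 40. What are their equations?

3x + y = −16 and 3x − y = 16

Write the tangent as mx − y + (−16 − m·(0)) = 0 and set its distance from the centre to 2√10:
[m·(0) − (20)]² = 40(m² + 1)
m² − 9 = 0, so m = −3 or m = 3.
Through (0, −16) these give 3x + y = −16 and 3x − y = 16.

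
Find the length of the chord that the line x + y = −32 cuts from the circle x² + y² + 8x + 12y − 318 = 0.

16√2

Substitute y = −x − 32:
2x² + 60x + 322 = 0  ⟹  x² + 30x + 161 = 0
x = −7 or x = −23, giving (−7, −25) and (−23, −9).
|(−7, −25) − (−23, −9)| = √((16)² + (−16)²) = 16√2.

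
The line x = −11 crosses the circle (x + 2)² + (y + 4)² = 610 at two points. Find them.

The line gives x = −11. Substituting into the circle:
y² + 8y − 513 = 0
y = 19 or y = −27, giving (−11, 19) and (−11, −27).

(−11, −27) and (−11, 19)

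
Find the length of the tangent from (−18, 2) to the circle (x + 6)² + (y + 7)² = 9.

6√6

Centre (−6, −7), r² = 9. |PO|² = (−12)² + (9)² = 225.
By the tangent–radius right angle, tangent length = √(|PO|² − r²) = √216 = 6√6.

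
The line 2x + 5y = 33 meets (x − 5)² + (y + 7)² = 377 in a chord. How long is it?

6√29

The distance from (5, −7) to the line is 58/√29, and r² = 377.
Half the chord is √(r² − d²) = √(261), so the full chord is 6√29.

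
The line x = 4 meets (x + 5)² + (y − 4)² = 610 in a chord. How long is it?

46

The line gives x = 4. Substituting into the circle:
y² − 8y − 513 = 0
y = 27 or y = −19, giving (4, 27) and (4, −19).
Chord length = distance between (4, 27) and (4, −19) = √2116 = 46.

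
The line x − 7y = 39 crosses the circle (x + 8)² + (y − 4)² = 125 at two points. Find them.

(−10, −7) and (−3, −6)

Substitute y = (−39 + x)/7:
50x² + 650x + 1500 = 0  ⟹  x² + 13x + 30 = 0
x = −3 or x = −10, giving (−3, −6) and (−10, −7).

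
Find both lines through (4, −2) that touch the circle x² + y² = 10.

x − 3y = 10 and 3x + y = 10

Let a tangent through (4, −2) have slope m. Its distance from (0, 0) must equal √10:
(−4m − (2))² = 10(m² + 1)
3m² + 8m − 3 = 0, so m = 1/3 or m = −3.
Through (4, −2) these give x − 3y = 10 and 3x + y = 10.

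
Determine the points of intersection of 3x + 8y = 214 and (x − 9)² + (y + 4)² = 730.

Substitute y = (214 − 3x)/8:
73x² − 2628x + 18980 = 0  ⟹  x² − 36x + 260 = 0
x = 26 or x = 10, giving (26, 17) and (10, 23).

(10, 23) and (26, 17)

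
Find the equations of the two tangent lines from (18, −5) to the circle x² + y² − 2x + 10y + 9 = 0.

A line y − (−5) = m(x − (18)) is tangent when its distance from (1, −5) is √17:
[m·(−17) − (0)]² = 17(m² + 1)
16m² − 1 = 0, so m = −1/4 or m = 1/4.
Through (18, −5) these give x + 4y = −2 and x − 4y = 38.

x + 4y = −2 and x − 4y = 38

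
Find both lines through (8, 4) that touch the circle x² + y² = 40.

Let a tangent through (8, 4) have slope m. Its distance from (0, 0) must equal 2√10:
[m·(−8) − (−4)]² = 40(m² + 1)
3m² − 8m − 3 = 0, so m = 3 or m = −1/3.
Through (8, 4) these give 3x − y = 20 and x + 3y = 20.

3x − y = 20 and x + 3y = 20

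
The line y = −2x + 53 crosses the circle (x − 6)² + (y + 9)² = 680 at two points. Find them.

(20, 13) and (32, −11)

Express y = −2x + 53 and substitute into the circle:
5x² − 260x + 3200 = 0  ⟹  x² − 52x + 640 = 0
x = 32 or x = 20, giving (32, −11) and (20, 13).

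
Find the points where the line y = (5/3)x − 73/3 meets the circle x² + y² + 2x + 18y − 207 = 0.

Substitute y = (−73 + 5x)/3:
34x² − 442x − 476 = 0  ⟹  x² − 13x − 14 = 0
x = 14 or x = −1, giving (14, −1) and (−1, −26).

(−1, −26) and (14, −1)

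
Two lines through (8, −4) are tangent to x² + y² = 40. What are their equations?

x − 3y = 20 and 3x + y = 20

Write the tangent as mx − y + (−4 − m·(8)) = 0 and set its distance from the centre to 2√10:
(−8m − (4))² = 40(m² + 1)
3m² + 8m − 3 = 0, so m = 1/3 or m = −3.
With m = 1/3: x − 3y = 20. With m = −3: 3x + y = 20.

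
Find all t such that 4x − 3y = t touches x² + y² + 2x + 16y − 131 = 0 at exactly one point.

t = −50 or t = 90

Tangency holds when the distance from the centre (−1, −8) to the line equals the radius 14:
|4·(−1) − 3·(−8) − t| / √25 = 14
|t − (20)| = 14·5, so t = 90 or t = −50.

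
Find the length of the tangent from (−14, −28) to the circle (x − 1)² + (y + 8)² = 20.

11√5

The centre is (1, −8) and r = 2√5. The square of the distance from P to the centre is 225 + 400 = 625.
By the tangent–radius right angle, tangent length = √(|PO|² − r²) = √605 = 11√5.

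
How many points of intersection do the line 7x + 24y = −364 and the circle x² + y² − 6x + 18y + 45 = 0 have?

Centre (3, −9), r² = 45. Distance² from centre to line = (169)²/625 = 28561/625.
Since d² > r², the line lies outside the circle.

0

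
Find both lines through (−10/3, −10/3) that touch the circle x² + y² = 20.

Let a tangent through (−10/3, −10/3) have slope m. Its distance from (0, 0) must equal 2√5:
(10/3m − (10/3))² = 20(m² + 1)
2m² + 5m + 2 = 0, so m = −2 or m = −1/2.
With m = −2: 2x + y = −10. With m = −1/2: x + 2y = −10.

2x + y = −10 and x + 2y = −10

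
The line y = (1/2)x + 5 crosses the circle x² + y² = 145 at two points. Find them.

(−12, −1) and (8, 9)

Express y = (10 + x)/2 and substitute into the circle:
5x² + 20x − 480 = 0  ⟹  x² + 4x − 96 = 0
x = 8 or x = −12, giving (8, 9) and (−12, −1).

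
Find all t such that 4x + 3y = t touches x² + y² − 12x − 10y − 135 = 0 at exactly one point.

Tangency holds when the distance from the centre (6, 5) to the line equals the radius 14:
|4·6 + 3·5 − t| / √25 = 14
|t − (39)| = 14·5, so t = 109 or t = −31.

t = −31 or t = 109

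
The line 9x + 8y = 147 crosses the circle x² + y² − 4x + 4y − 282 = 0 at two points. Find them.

Express y = (147 − 9x)/8 and substitute into the circle:
145x² − 3190x + 8265 = 0  ⟹  x² − 22x + 57 = 0
x = 19 or x = 3, giving (19, −3) and (3, 15).

(3, 15) and (19, −3)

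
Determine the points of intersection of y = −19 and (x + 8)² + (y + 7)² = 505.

(−27, −19) and (11, −19)

Substitute y = −19:
x² + 16x − 297 = 0
x = 11 or x = −27, giving (11, −19) and (−27, −19).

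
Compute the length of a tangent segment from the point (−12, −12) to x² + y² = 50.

√238

With centre O = (0, 0), |OP|² = 288 and r² = 50.
By the tangent–radius right angle, tangent length = √(|PO|² − r²) = √238.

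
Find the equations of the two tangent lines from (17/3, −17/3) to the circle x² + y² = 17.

4x + y = 17 and x + 4y = −17

Write the tangent as mx − y + (−17/3 − m·(17/3)) = 0 and set its distance from the centre to √17:
(−17/3m − (17/3))² = 17(m² + 1)
4m² + 17m + 4 = 0, so m = −4 or m = −1/4.
With m = −4: 4x + y = 17. With m = −1/4: x + 4y = −17.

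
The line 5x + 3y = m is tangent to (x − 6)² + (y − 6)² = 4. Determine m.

m = 48 ± 2√34

For a tangent, require d(centre, line) = r = 2.
|5·6 + 3·6 − m| / √34 = 2
|m − (48)| = 2√34.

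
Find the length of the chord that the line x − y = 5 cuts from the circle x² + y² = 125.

From the line, y = x − 5. Substituting:
2x² − 10x − 100 = 0  ⟹  x² − 5x − 50 = 0
x = 10 or x = −5, giving (10, 5) and (−5, −10).
Chord length = distance between (10, 5) and (−5, −10) = √450 = 15√2.

15√2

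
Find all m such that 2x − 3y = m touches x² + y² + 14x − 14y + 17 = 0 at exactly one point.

For a tangent, require d(centre, line) = r = 9.
|2·(−7) − 3·7 − m| / √13 = 9
|m − (−35)| = 9√13.

m = −35 ± 9√13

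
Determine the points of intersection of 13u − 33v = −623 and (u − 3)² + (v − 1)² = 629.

(−20, 11) and (13, 24)

Express v = (623 + 13u)/33 and substitute into the circle:
1258u² + 8806u − 327080 = 0  ⟹  u² + 7u − 260 = 0
u = 13 or u = −20, giving (13, 24) and (−20, 11).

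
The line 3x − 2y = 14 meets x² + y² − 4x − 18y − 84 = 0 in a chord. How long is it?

Centre (2, 9), r² = 169. Perpendicular distance d from centre to line = |−26| / √13 = 26/√13.
Half the chord is √(r² − d²) = √(117), so the full chord is 6√13.

6√13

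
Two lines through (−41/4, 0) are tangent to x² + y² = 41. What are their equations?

4x − 5y = −41 and 4x + 5y = −41

Write the tangent as mx − y + (0 − m·(−41/4)) = 0 and set its distance from the centre to √41:
(41/4m − (0))² = 41(m² + 1)
25m² − 16 = 0, so m = 4/5 or m = −4/5.
With m = 4/5: 4x − 5y = −41. With m = −4/5: 4x + 5y = −41.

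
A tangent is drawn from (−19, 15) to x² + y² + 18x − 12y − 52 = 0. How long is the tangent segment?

Centre (−9, 6), r² = 169. |PO|² = (−10)² + (9)² = 181.
Power of the point: PT² = |PO|² − r² = 12, so PT = 2√3.

2√3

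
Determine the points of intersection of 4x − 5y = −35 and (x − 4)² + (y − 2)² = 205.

(−10, −1) and (10, 15)

From the line, y = (35 + 4x)/5. Substituting:
41x² − 4100 = 0  ⟹  x² − 100 = 0
x = 10 or x = −10, giving (10, 15) and (−10, −1).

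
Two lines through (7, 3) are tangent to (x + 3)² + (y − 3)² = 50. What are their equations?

Write the tangent as mx − y + (3 − m·(7)) = 0 and set its distance from the centre to 5√2:
[m·(−10) − (0)]² = 50(m² + 1)
m² − 1 = 0, so m = −1 or m = 1.
With m = −1: x + y = 10. With m = 1: x − y = 4.

x + y = 10 and x − y = 4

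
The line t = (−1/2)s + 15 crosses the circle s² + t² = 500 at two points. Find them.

(−10, 20) and (22, 4)

Express t = (30 − s)/2 and substitute into the circle:
5s² − 60s − 1100 = 0  ⟹  s² − 12s − 220 = 0
s = 22 or s = −10, giving (22, 4) and (−10, 20).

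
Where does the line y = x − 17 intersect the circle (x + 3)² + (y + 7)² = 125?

Substitute y = x − 17:
2x² − 14x − 16 = 0  ⟹  x² − 7x − 8 = 0
x = 8 or x = −1, giving (8, −9) and (−1, −18).

(−1, −18) and (8, −9)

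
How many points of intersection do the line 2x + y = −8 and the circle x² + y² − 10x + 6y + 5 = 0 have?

d² = (2·5 + 1·(−3) − (−8))²/5 = 45; r² = 29.
Since d² > r², the line lies outside the circle.

0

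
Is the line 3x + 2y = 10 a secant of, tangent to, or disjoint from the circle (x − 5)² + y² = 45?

d² = (3·5 + 2·0 − (10))²/13 = 25/13; r² = 45.
Since d² < r², the line cuts the circle twice.

secant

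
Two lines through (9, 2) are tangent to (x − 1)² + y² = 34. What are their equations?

A line y − (2) = m(x − (9)) is tangent when its distance from (1, 0) is √34:
[m·(−8) − (−2)]² = 34(m² + 1)
15m² − 16m − 15 = 0, so m = 5/3 or m = −3/5.
With m = 5/3: 5x − 3y = 39. With m = −3/5: 3x + 5y = 37.

5x − 3y = 39 and 3x + 5y = 37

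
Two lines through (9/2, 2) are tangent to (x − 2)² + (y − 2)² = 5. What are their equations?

Write the tangent as mx − y + (2 − m·(9/2)) = 0 and set its distance from the centre to √5:
(−5/2m − (0))² = 5(m² + 1)
m² − 4 = 0, so m = −2 or m = 2.
With m = −2: 2x + y = 11. With m = 2: 2x − y = 7.

2x + y = 11 and 2x − y = 7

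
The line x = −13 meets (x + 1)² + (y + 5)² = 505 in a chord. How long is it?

38

Centre (−1, −5), r² = 505. Perpendicular distance d from centre to line = |12| / √1 = 12.
Half the chord is √(r² − d²) = √(361), so the full chord is 38.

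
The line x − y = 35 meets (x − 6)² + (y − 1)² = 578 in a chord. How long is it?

16√2

Substitute y = x − 35:
2x² − 84x + 754 = 0  ⟹  x² − 42x + 377 = 0
x = 29 or x = 13, giving (29, −6) and (13, −22).
|(29, −6) − (13, −22)| = √((16)² + (16)²) = 16√2.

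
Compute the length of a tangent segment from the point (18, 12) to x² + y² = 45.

The centre is (0, 0) and r = 3√5. The square of the distance from P to the centre is 324 + 144 = 468.
By the tangent–radius right angle, tangent length = √(|PO|² − r²) = √423 = 3√47.

3√47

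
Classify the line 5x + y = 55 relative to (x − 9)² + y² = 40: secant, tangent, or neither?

Substituting the line into the circle gives 26x² − 568x + 3066 = 0.
Discriminant = (−568)² − 4·26·(3066) = 3760 > 0.
Two real roots: the line is a secant.

secant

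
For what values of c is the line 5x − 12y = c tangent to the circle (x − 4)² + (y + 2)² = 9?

For a tangent, require d(centre, line) = r = 3.
|5·4 − 12·(−2) − c| / √169 = 3
|c − (44)| = 3·13, so c = 83 or c = 5.

c = 5 or c = 83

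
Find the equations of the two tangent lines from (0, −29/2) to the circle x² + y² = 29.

5x + 2y = −29 and 5x − 2y = 29

Write the tangent as mx − y + (−29/2 − m·(0)) = 0 and set its distance from the centre to √29:
(0m − (29/2))² = 29(m² + 1)
4m² − 25 = 0, so m = −5/2 or m = 5/2.
With m = −5/2: 5x + 2y = −29. With m = 5/2: 5x − 2y = 29.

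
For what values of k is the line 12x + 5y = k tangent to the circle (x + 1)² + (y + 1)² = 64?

Tangency holds when the distance from the centre (−1, −1) to the line equals the radius 8:
|12·(−1) + 5·(−1) − k| / √169 = 8
|k − (−17)| = 8·13, so k = 87 or k = −121.

k = −121 or k = 87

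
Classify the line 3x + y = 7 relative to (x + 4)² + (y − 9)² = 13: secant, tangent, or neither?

d² = (3·(−4) + 1·9 − (7))²/10 = 10; r² = 13.
Since d² < r², the line cuts the circle twice.

secant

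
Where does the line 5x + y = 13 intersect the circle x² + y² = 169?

Express y = −5x + 13 and substitute into the circle:
26x² − 130x = 0  ⟹  x² − 5x = 0
x = 5 or x = 0, giving (5, −12) and (0, 13).

(0, 13) and (5, −12)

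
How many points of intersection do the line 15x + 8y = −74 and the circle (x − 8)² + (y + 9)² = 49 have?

0

Centre (8, −9), r² = 49. Distance² from centre to line = (122)²/289 = 14884/289.
Since d² > r², the line lies outside the circle.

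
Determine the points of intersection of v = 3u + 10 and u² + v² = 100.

(−6, −8) and (0, 10)

Substitute v = 3u + 10:
10u² + 60u = 0  ⟹  u² + 6u = 0
u = 0 or u = −6, giving (0, 10) and (−6, −8).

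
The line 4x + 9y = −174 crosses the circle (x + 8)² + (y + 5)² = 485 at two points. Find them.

(−30, −6) and (6, −22)

From the line, y = (−174 − 4x)/9. Substituting:
97x² + 2328x − 17460 = 0  ⟹  x² + 24x − 180 = 0
x = 6 or x = −30, giving (6, −22) and (−30, −6).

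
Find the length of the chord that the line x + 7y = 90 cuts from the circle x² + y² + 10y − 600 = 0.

The distance from (0, −5) to the line is 125/√50, and r² = 625.
Chord = 2√(r² − d²) = 2·√(625/2) = 25√2.

25√2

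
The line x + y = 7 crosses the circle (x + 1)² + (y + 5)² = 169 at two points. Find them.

(−1, 8) and (12, −5)

Substitute y = −x + 7:
2x² − 22x − 24 = 0  ⟹  x² − 11x − 12 = 0
x = 12 or x = −1, giving (12, −5) and (−1, 8).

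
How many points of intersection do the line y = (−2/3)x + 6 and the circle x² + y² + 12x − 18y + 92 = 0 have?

2

Centre (−6, 9), r² = 25. Distance² from centre to line = (−3)²/13 = 9/13.
Since d² < r², the line cuts the circle twice.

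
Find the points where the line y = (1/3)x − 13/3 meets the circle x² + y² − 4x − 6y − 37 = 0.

(1, −4) and (7, −2)

From the line, y = (−13 + x)/3. Substituting:
10x² − 80x + 70 = 0  ⟹  x² − 8x + 7 = 0
x = 7 or x = 1, giving (7, −2) and (1, −4).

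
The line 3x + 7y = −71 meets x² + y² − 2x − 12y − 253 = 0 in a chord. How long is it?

Centre (1, 6), r² = 290. Perpendicular distance d from centre to line = |116| / √58 = 116/√58.
Half the chord is √(r² − d²) = √(58), so the full chord is 2√58.

2√58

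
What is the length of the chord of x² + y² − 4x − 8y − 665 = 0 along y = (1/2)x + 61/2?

The distance from (2, 4) to the line is 55/√5, and r² = 685.
Chord = 2√(r² − d²) = 2·√(80) = 8√5.

8√5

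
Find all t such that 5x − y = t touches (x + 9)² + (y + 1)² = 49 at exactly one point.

t = −44 ± 7√26

The line touches the circle iff its distance from (−9, −1) is 7:
|5·(−9) − 1·(−1) − t| / √26 = 7
|t − (−44)| = 7√26.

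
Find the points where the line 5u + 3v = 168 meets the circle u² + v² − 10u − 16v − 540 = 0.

(15, 31) and (30, 6)

From the line, v = (168 − 5u)/3. Substituting:
34u² − 1530u + 15300 = 0  ⟹  u² − 45u + 450 = 0
u = 30 or u = 15, giving (30, 6) and (15, 31).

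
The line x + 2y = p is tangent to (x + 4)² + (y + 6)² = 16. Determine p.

For a tangent, require d(centre, line) = r = 4.
|1·(−4) + 2·(−6) − p| / √5 = 4
|p − (−16)| = 4√5.

p = −16 ± 4√5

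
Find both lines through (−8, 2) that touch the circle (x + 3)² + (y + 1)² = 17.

Write the tangent as mx − y + (2 − m·(−8)) = 0 and set its distance from the centre to √17:
[m·(5) − (−3)]² = 17(m² + 1)
4m² + 15m − 4 = 0, so m = −4 or m = 1/4.
Through (−8, 2) these give 4x + y = −30 and x − 4y = −16.

4x + y = −30 and x − 4y = −16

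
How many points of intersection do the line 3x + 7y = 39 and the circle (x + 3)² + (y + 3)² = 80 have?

0

Substituting the line into the circle gives 58x² − 66x + 121 = 0.
Δ = 4356 − 28072 = −23716.
No real roots: the line does not meet the circle.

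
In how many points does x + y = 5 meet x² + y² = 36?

2

Substituting the line into the circle gives 2x² − 10x − 11 = 0.
Discriminant = (−10)² − 4·2·(−11) = 188 > 0.
Two real roots: the line is a secant.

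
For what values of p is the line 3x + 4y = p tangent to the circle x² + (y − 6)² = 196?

The line touches the circle iff its distance from (0, 6) is 14:
|3·0 + 4·6 − p| / √25 = 14
|p − (24)| = 14·5, so p = 94 or p = −46.

p = −46 or p = 94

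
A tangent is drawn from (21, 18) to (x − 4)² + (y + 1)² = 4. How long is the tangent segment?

√646

With centre O = (4, −1), |OP|² = 650 and r² = 4.
Power of the point: PT² = |PO|² − r² = 646, so PT = √646.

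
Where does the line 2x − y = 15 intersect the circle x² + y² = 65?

(4, −7) and (8, 1)

Substitute y = 2x − 15:
5x² − 60x + 160 = 0  ⟹  x² − 12x + 32 = 0
x = 8 or x = 4, giving (8, 1) and (4, −7).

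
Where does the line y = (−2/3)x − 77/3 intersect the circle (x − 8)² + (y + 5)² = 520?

From the line, y = (−77 − 2x)/3. Substituting:
13x² + 104x − 260 = 0  ⟹  x² + 8x − 20 = 0
x = 2 or x = −10, giving (2, −27) and (−10, −19).

(−10, −19) and (2, −27)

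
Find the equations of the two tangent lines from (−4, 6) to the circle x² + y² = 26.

A line y − (6) = m(x − (−4)) is tangent when its distance from (0, 0) is √26:
[m·(4) − (−6)]² = 26(m² + 1)
5m² − 24m − 5 = 0, so m = −1/5 or m = 5.
Through (−4, 6) these give x + 5y = 26 and 5x − y = −26.

x + 5y = 26 and 5x − y = −26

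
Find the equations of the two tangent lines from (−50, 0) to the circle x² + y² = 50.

A line y − (0) = m(x − (−50)) is tangent when its distance from (0, 0) is 5√2:
(50m − (0))² = 50(m² + 1)
49m² − 1 = 0, so m = 1/7 or m = −1/7.
Through (−50, 0) these give x − 7y = −50 and x + 7y = −50.

x − 7y = −50 and x + 7y = −50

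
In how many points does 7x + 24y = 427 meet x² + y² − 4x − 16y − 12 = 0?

Centre (2, 8), r² = 80. Distance² from centre to line = (−221)²/625 = 48841/625.
Since d² < r², the line cuts the circle twice.

2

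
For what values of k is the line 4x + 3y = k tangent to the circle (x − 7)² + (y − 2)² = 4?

k = 24 or k = 44

For a tangent, require d(centre, line) = r = 2.
|4·7 + 3·2 − k| / √25 = 2
|k − (34)| = 2·5, so k = 44 or k = 24.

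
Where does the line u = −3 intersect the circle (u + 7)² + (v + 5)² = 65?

(−3, −12) and (−3, 2)

The line gives u = −3. Substituting into the circle:
v² + 10v − 24 = 0
v = 2 or v = −12, giving (−3, 2) and (−3, −12).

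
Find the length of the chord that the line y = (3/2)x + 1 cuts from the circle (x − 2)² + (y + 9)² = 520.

12√13

The distance from (2, −9) to the line is 26/√13, and r² = 520.
Half the chord is √(r² − d²) = √(468), so the full chord is 12√13.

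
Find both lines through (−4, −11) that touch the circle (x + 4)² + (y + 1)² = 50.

Let a tangent through (−4, −11) have slope m. Its distance from (−4, −1) must equal 5√2:
(0m − (10))² = 50(m² + 1)
m² − 1 = 0, so m = −1 or m = 1.
Through (−4, −11) these give x + y = −15 and x − y = 7.

x + y = −15 and x − y = 7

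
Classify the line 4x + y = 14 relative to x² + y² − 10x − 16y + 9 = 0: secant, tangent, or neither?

secant

d² = (4·5 + 1·8 − (14))²/17 = 196/17; r² = 80.
Since d² < r², the line cuts the circle twice.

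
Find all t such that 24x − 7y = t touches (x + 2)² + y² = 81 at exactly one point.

For a tangent, require d(centre, line) = r = 9.
|24·(−2) − 7·0 − t| / √625 = 9
|t − (−48)| = 9·25, so t = 177 or t = −273.

t = −273 or t = 177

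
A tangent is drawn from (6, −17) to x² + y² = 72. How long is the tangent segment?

The centre is (0, 0) and r = 6√2. The square of the distance from P to the centre is 36 + 289 = 325.
The tangent meets the radius at right angles, so tangent² = |PO|² − r² = 325 − 72 = 253.

√253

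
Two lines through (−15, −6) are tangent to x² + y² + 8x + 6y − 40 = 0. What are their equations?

7x − 4y = −81 and 4x + 7y = −102

A line y − (−6) = m(x − (−15)) is tangent when its distance from (−4, −3) is √65:
[m·(11) − (3)]² = 65(m² + 1)
28m² − 33m − 28 = 0, so m = 7/4 or m = −4/7.
With m = 7/4: 7x − 4y = −81. With m = −4/7: 4x + 7y = −102.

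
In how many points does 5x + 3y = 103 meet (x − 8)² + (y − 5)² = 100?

d² = (5·8 + 3·5 − (103))²/34 = 1152/17; r² = 100.
Since d² < r², the line cuts the circle twice.

2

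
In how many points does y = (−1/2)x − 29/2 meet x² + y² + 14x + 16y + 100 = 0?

2

Substituting the line into the circle gives 5x² + 82x + 313 = 0.
Discriminant = (82)² − 4·5·(313) = 464 > 0.
Two real roots: the line is a secant.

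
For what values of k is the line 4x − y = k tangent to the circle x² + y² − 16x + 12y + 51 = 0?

For a tangent, require d(centre, line) = r = 7.
|4·8 − 1·(−6) − k| / √17 = 7
|k − (38)| = 7√17.

k = 38 ± 7√17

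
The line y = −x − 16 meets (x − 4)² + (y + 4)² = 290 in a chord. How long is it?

18√2

Substitute y = −x − 16:
2x² + 16x − 130 = 0  ⟹  x² + 8x − 65 = 0
x = 5 or x = −13, giving (5, −21) and (−13, −3).
Chord length = distance between (5, −21) and (−13, −3) = √648 = 18√2.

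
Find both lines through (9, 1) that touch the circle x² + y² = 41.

4x + 5y = 41 and 5x − 4y = 41

Write the tangent as mx − y + (1 − m·(9)) = 0 and set its distance from the centre to √41:
[m·(−9) − (−1)]² = 41(m² + 1)
20m² − 9m − 20 = 0, so m = −4/5 or m = 5/4.
With m = −4/5: 4x + 5y = 41. With m = 5/4: 5x − 4y = 41.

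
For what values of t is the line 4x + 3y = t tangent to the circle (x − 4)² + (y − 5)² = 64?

t = −9 or t = 71

Tangency holds when the distance from the centre (4, 5) to the line equals the radius 8:
|4·4 + 3·5 − t| / √25 = 8
|t − (31)| = 8·5, so t = 71 or t = −9.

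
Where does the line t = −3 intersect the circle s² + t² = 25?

Substitute t = −3:
s² − 16 = 0
s = 4 or s = −4, giving (4, −3) and (−4, −3).

(−4, −3) and (4, −3)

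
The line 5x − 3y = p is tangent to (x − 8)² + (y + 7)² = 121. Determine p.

The line touches the circle iff its distance from (8, −7) is 11:
|5·8 − 3·(−7) − p| / √34 = 11
|p − (61)| = 11√34.

p = 61 ± 11√34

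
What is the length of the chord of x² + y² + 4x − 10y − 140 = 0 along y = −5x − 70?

√26

The distance from (−2, 5) to the line is 65/√26, and r² = 169.
Chord = 2√(r² − d²) = 2·√(13/2) = √26.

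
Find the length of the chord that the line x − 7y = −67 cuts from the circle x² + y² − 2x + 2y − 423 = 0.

From the line, y = (67 + x)/7. Substituting:
50x² + 50x − 15300 = 0  ⟹  x² + x − 306 = 0
x = 17 or x = −18, giving (17, 12) and (−18, 7).
Chord length = distance between (17, 12) and (−18, 7) = √1250 = 25√2.

25√2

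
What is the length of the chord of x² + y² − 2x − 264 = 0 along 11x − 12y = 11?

2√265

From the line, y = (−11 + 11x)/12. Substituting:
265x² − 530x − 37895 = 0  ⟹  x² − 2x − 143 = 0
x = 13 or x = −11, giving (13, 11) and (−11, −11).
Chord length = distance between (13, 11) and (−11, −11) = √1060 = 2√265.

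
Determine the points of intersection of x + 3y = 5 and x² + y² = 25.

(−4, 3) and (5, 0)

From the line, y = (5 − x)/3. Substituting:
10x² − 10x − 200 = 0  ⟹  x² − x − 20 = 0
x = 5 or x = −4, giving (5, 0) and (−4, 3).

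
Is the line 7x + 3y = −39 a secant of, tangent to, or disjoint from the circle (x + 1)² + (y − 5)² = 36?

disjoint

Substituting the line into the circle gives 58x² + 774x + 2601 = 0.
Δ = 599076 − 603432 = −4356.
No real roots: the line does not meet the circle.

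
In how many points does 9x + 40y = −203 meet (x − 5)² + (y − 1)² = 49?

0

Substituting the line into the circle gives 1681x² − 11626x + 20649 = 0.
Δ = 135163876 − 138843876 = −3680000.
No real roots: the line does not meet the circle.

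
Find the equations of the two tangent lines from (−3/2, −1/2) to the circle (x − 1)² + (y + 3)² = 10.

Let a tangent through (−3/2, −1/2) have slope m. Its distance from (1, −3) must equal √10:
[m·(5/2) − (−5/2)]² = 10(m² + 1)
3m² − 10m + 3 = 0, so m = 1/3 or m = 3.
With m = 1/3: x − 3y = 0. With m = 3: 3x − y = −4.

x − 3y = 0 and 3x − y = −4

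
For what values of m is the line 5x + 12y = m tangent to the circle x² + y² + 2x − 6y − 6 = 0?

For a tangent, require d(centre, line) = r = 4.
|5·(−1) + 12·3 − m| / √169 = 4
|m − (31)| = 4·13, so m = 83 or m = −21.

m = −21 or m = 83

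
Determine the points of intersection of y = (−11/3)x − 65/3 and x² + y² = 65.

From the line, y = (−65 − 11x)/3. Substituting:
130x² + 1430x + 3640 = 0  ⟹  x² + 11x + 28 = 0
x = −4 or x = −7, giving (−4, −7) and (−7, 4).

(−7, 4) and (−4, −7)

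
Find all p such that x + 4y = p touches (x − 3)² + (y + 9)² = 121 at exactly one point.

p = −33 ± 11√17

Tangency holds when the distance from the centre (3, −9) to the line equals the radius 11:
|1·3 + 4·(−9) − p| / √17 = 11
|p − (−33)| = 11√17.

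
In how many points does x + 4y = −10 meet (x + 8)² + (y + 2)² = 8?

2

Substituting the line into the circle gives 17x² + 260x + 900 = 0.
Δ = 67600 − 61200 = 6400.
Two real roots: the line is a secant.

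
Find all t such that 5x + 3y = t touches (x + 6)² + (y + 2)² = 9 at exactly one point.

For a tangent, require d(centre, line) = r = 3.
|5·(−6) + 3·(−2) − t| / √34 = 3
|t − (−36)| = 3√34.

t = −36 ± 3√34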